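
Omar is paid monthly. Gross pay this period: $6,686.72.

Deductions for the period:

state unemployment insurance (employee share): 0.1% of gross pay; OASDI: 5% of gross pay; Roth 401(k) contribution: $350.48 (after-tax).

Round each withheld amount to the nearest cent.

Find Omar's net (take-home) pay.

OASDI: $6,686.72 × 0.05 = $334.34
State unemployment insurance (employee share): $6,686.72 × 0.001 = $6.69
Roth 401(k) contribution: $350.48
Total deductions = $334.34 + $6.69 + $350.48 = $691.51
Net pay = $6,686.72 − $691.51 = $5,995.21

$5,995.21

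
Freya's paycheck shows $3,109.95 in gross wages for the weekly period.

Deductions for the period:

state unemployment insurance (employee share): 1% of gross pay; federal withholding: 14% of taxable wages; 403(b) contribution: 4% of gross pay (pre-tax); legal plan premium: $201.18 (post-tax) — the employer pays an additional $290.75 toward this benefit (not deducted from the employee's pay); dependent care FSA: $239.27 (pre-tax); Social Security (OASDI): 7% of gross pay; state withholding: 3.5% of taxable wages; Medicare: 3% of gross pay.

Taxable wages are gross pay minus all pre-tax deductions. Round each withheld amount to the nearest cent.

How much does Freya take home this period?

403(b) contribution: $3,109.95 × 0.04 = $124.40
Dependent care FSA: $239.27
Pre-tax total = $124.40 + $239.27 = $363.67
Taxable wages = $3,109.95 − $363.67 = $2,746.28
State withholding: $2,746.28 × 0.035 = $96.12
Federal withholding: $2,746.28 × 0.14 = $384.48
Social Security (OASDI): $3,109.95 × 0.07 = $217.70
Medicare: $3,109.95 × 0.03 = $93.30
State unemployment insurance (employee share): $3,109.95 × 0.01 = $31.10
Legal plan premium: $201.18
(Employer's $290.75 toward legal plan premium is not withheld from the employee.)
Total deductions = $124.40 + $239.27 + $96.12 + $384.48 + $217.70 + $93.30 + $31.10 + $201.18 = $1,387.55
Net pay = $3,109.95 − $1,387.55 = $1,722.40

$1,722.40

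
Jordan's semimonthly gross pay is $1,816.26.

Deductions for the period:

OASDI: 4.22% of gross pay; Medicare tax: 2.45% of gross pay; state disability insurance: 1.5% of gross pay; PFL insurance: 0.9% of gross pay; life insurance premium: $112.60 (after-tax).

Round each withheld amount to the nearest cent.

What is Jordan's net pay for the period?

$1,538.92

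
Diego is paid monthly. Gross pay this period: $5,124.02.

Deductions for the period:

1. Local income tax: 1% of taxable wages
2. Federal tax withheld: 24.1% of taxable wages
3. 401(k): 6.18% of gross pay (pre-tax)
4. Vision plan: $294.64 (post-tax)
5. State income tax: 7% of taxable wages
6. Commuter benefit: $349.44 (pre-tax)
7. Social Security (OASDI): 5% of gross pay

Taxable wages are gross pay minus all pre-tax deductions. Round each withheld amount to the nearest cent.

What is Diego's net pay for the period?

$2,476.09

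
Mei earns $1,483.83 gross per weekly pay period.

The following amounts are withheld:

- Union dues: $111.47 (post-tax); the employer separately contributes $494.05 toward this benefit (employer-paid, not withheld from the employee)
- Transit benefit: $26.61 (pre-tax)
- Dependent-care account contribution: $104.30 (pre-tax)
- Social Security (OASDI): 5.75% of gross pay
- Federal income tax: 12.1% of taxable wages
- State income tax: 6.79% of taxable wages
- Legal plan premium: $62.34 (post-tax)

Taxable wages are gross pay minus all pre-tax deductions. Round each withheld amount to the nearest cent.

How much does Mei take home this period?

$838.23

Dependent-care account contribution: $104.30
Transit benefit: $26.61
Pre-tax total = $104.30 + $26.61 = $130.91
Taxable wages = $1,483.83 − $130.91 = $1,352.92
State income tax: $1,352.92 × 0.0679 = $91.86
Federal income tax: $1,352.92 × 0.121 = $163.70
Social Security (OASDI): $1,483.83 × 0.0575 = $85.32
Union dues: $111.47
Legal plan premium: $62.34
(Employer's $494.05 toward union dues is not withheld from the employee.)
Total deductions = $104.30 + $26.61 + $91.86 + $163.70 + $85.32 + $111.47 + $62.34 = $645.60
Net pay = $1,483.83 − $645.60 = $838.23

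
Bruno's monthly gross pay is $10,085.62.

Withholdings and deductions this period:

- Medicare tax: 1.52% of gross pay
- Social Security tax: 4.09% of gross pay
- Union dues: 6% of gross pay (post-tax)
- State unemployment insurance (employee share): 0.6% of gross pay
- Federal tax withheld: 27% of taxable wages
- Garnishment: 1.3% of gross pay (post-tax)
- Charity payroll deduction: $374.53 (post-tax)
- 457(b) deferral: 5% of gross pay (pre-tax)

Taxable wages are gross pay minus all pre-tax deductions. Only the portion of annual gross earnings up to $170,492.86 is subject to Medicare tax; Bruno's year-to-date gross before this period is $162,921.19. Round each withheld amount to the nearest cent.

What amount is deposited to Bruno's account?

$5,295.50

457(b) deferral: $10,085.62 × 0.05 = $504.28
Taxable wages = $10,085.62 − $504.28 = $9,581.34
Federal tax withheld: $9,581.34 × 0.27 = $2,586.96
Social Security tax: $10,085.62 × 0.0409 = $412.50
Medicare tax: only $170,492.86 − $162,921.19 = $7,571.67 of this check is subject → $7,571.67 × 0.0152 = $115.09
State unemployment insurance (employee share): $10,085.62 × 0.006 = $60.51
Garnishment: $10,085.62 × 0.013 = $131.11
Union dues: $10,085.62 × 0.06 = $605.14
Charity payroll deduction: $374.53
Total deductions = $504.28 + $2,586.96 + $412.50 + $115.09 + $60.51 + $131.11 + $605.14 + $374.53 = $4,790.12
Net pay = $10,085.62 − $4,790.12 = $5,295.50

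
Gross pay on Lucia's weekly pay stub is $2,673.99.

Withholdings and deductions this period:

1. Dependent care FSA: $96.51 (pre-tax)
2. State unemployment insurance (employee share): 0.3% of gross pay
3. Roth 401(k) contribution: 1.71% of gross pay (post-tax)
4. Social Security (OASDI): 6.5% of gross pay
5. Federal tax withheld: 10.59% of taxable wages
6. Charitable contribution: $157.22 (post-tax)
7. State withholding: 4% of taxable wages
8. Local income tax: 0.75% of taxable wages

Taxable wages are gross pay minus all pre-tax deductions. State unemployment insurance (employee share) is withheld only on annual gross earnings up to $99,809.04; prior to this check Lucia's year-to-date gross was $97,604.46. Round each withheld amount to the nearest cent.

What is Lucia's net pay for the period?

$1,798.72

Dependent care FSA: $96.51
Taxable wages = $2,673.99 − $96.51 = $2,577.48
Local income tax: $2,577.48 × 0.0075 = $19.33
Federal tax withheld: $2,577.48 × 0.1059 = $272.96
State withholding: $2,577.48 × 0.04 = $103.10
State unemployment insurance (employee share): only $99,809.04 − $97,604.46 = $2,204.58 of this check is subject → $2,204.58 × 0.003 = $6.61
Social Security (OASDI): $2,673.99 × 0.065 = $173.81
Charitable contribution: $157.22
Roth 401(k) contribution: $2,673.99 × 0.0171 = $45.73
Total deductions = $96.51 + $19.33 + $272.96 + $103.10 + $6.61 + $173.81 + $157.22 + $45.73 = $875.27
Net pay = $2,673.99 − $875.27 = $1,798.72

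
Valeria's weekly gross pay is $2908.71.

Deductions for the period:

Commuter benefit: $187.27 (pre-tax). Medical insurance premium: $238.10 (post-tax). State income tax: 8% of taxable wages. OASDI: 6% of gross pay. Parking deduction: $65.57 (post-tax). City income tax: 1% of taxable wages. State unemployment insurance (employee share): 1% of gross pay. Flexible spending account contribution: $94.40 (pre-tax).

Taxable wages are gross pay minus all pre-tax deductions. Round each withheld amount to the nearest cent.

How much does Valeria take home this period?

Commuter benefit: $187.27
Flexible spending account contribution: $94.40
Pre-tax total = $187.27 + $94.40 = $281.67
Taxable wages = $2908.71 − $281.67 = $2627.04
State income tax: $2627.04 × 0.08 = $210.16
City income tax: $2627.04 × 0.01 = $26.27
OASDI: $2908.71 × 0.06 = $174.52
State unemployment insurance (employee share): $2908.71 × 0.01 = $29.09
Medical insurance premium: $238.10
Parking deduction: $65.57
Total deductions = $187.27 + $94.40 + $210.16 + $26.27 + $174.52 + $29.09 + $238.10 + $65.57 = $1025.38
Net pay = $2908.71 − $1025.38 = $1883.33

$1883.33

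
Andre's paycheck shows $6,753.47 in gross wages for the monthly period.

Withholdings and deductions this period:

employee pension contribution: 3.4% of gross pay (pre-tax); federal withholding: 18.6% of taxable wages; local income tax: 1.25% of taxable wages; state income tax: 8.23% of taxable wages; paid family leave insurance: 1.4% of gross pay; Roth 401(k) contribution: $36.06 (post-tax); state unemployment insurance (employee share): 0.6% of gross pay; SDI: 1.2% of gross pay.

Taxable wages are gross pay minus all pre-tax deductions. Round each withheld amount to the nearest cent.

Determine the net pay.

Employee pension contribution: $6,753.47 × 0.034 = $229.62
Taxable wages = $6,753.47 − $229.62 = $6,523.85
Federal withholding: $6,523.85 × 0.186 = $1,213.44
State income tax: $6,523.85 × 0.0823 = $536.91
Local income tax: $6,523.85 × 0.0125 = $81.55
Paid family leave insurance: $6,753.47 × 0.014 = $94.55
SDI: $6,753.47 × 0.012 = $81.04
State unemployment insurance (employee share): $6,753.47 × 0.006 = $40.52
Roth 401(k) contribution: $36.06
Total deductions = $229.62 + $1,213.44 + $536.91 + $81.55 + $94.55 + $81.04 + $40.52 + $36.06 = $2,313.69
Net pay = $6,753.47 − $2,313.69 = $4,439.78

$4,439.78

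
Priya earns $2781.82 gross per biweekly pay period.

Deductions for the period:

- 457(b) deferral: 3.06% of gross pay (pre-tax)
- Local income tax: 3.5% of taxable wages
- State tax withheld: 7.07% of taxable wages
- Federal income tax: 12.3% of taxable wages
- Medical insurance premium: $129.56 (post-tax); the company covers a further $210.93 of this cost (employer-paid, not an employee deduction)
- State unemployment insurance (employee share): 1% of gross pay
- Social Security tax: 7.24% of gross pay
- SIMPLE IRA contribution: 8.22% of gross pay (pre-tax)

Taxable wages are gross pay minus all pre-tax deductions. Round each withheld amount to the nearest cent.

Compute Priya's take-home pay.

SIMPLE IRA contribution: $2781.82 × 0.0822 = $228.67
457(b) deferral: $2781.82 × 0.0306 = $85.12
Pre-tax total = $228.67 + $85.12 = $313.79
Taxable wages = $2781.82 − $313.79 = $2468.03
Federal income tax: $2468.03 × 0.123 = $303.57
State tax withheld: $2468.03 × 0.0707 = $174.49
Local income tax: $2468.03 × 0.035 = $86.38
State unemployment insurance (employee share): $2781.82 × 0.01 = $27.82
Social Security tax: $2781.82 × 0.0724 = $201.40
Medical insurance premium: $129.56
(Employer's $210.93 toward medical insurance premium is not withheld from the employee.)
Total deductions = $228.67 + $85.12 + $303.57 + $174.49 + $86.38 + $27.82 + $201.40 + $129.56 = $1237.01
Net pay = $2781.82 − $1237.01 = $1544.81

$1544.81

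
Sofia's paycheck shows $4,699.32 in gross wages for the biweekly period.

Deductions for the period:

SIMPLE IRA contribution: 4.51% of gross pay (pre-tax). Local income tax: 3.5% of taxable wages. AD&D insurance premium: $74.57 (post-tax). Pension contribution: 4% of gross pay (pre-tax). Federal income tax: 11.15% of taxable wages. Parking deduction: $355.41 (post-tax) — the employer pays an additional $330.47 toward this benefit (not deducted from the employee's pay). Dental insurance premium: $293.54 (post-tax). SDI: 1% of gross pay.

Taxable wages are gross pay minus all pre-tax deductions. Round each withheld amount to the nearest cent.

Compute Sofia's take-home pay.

$2,899.04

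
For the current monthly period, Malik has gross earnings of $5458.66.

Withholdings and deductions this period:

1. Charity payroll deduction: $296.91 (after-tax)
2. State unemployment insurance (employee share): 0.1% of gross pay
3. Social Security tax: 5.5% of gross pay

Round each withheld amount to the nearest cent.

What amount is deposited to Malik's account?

Social Security tax: $5458.66 × 0.055 = $300.23
State unemployment insurance (employee share): $5458.66 × 0.001 = $5.46
Charity payroll deduction: $296.91
Total deductions = $300.23 + $5.46 + $296.91 = $602.60
Net pay = $5458.66 − $602.60 = $4856.06

$4856.06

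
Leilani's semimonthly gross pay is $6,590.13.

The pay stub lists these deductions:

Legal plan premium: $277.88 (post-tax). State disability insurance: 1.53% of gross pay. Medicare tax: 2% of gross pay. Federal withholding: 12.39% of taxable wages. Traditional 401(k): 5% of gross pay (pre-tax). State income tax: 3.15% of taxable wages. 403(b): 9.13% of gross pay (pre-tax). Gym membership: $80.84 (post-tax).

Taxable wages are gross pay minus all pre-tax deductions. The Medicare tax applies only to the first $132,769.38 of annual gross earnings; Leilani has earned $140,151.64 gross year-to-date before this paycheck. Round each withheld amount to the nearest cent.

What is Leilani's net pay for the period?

$4,319.99

403(b): $6,590.13 × 0.0913 = $601.68
Traditional 401(k): $6,590.13 × 0.05 = $329.51
Pre-tax total = $601.68 + $329.51 = $931.19
Taxable wages = $6,590.13 − $931.19 = $5,658.94
State income tax: $5,658.94 × 0.0315 = $178.26
Federal withholding: $5,658.94 × 0.1239 = $701.14
State disability insurance: $6,590.13 × 0.0153 = $100.83
Medicare tax: annual cap $132,769.38 already reached (YTD $140,151.64), so $0.00
Gym membership: $80.84
Legal plan premium: $277.88
Total deductions = $601.68 + $329.51 + $178.26 + $701.14 + $100.83 + $0.00 + $80.84 + $277.88 = $2,270.14
Net pay = $6,590.13 − $2,270.14 = $4,319.99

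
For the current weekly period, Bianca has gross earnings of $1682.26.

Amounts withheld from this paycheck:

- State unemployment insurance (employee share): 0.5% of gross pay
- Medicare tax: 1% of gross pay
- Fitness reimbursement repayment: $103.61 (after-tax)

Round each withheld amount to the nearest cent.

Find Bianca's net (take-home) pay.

$1553.42

Medicare tax: $1682.26 × 0.01 = $16.82
State unemployment insurance (employee share): $1682.26 × 0.005 = $8.41
Fitness reimbursement repayment: $103.61
Total deductions = $16.82 + $8.41 + $103.61 = $128.84
Net pay = $1682.26 − $128.84 = $1553.42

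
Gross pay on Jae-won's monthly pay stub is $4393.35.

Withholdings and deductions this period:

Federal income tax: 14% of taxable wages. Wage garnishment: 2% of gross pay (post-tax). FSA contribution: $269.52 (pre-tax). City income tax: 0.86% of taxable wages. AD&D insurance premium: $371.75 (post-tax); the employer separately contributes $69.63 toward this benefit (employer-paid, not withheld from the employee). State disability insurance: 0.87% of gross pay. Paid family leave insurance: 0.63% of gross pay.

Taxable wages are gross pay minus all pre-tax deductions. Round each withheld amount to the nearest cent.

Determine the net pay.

FSA contribution: $269.52
Taxable wages = $4393.35 − $269.52 = $4123.83
Federal income tax: $4123.83 × 0.14 = $577.34
City income tax: $4123.83 × 0.0086 = $35.46
State disability insurance: $4393.35 × 0.0087 = $38.22
Paid family leave insurance: $4393.35 × 0.0063 = $27.68
Wage garnishment: $4393.35 × 0.02 = $87.87
AD&D insurance premium: $371.75
(Employer's $69.63 toward AD&D insurance premium is not withheld from the employee.)
Total deductions = $269.52 + $577.34 + $35.46 + $38.22 + $27.68 + $87.87 + $371.75 = $1407.84
Net pay = $4393.35 − $1407.84 = $2985.51

$2985.51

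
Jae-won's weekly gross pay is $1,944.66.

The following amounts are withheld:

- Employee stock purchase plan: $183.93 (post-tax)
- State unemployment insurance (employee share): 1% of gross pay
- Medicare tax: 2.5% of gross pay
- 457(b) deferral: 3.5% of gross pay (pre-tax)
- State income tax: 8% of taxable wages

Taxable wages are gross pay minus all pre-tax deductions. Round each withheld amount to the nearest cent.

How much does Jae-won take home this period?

457(b) deferral: $1,944.66 × 0.035 = $68.06
Taxable wages = $1,944.66 − $68.06 = $1,876.60
State income tax: $1,876.60 × 0.08 = $150.13
State unemployment insurance (employee share): $1,944.66 × 0.01 = $19.45
Medicare tax: $1,944.66 × 0.025 = $48.62
Employee stock purchase plan: $183.93
Total deductions = $68.06 + $150.13 + $19.45 + $48.62 + $183.93 = $470.19
Net pay = $1,944.66 − $470.19 = $1,474.47

$1,474.47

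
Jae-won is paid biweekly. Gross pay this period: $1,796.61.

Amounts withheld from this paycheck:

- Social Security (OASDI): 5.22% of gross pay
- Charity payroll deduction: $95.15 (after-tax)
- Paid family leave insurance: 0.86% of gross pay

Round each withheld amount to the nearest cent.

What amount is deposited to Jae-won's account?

$1,592.23

Paid family leave insurance: $1,796.61 × 0.0086 = $15.45
Social Security (OASDI): $1,796.61 × 0.0522 = $93.78
Charity payroll deduction: $95.15
Total deductions = $15.45 + $93.78 + $95.15 = $204.38
Net pay = $1,796.61 − $204.38 = $1,592.23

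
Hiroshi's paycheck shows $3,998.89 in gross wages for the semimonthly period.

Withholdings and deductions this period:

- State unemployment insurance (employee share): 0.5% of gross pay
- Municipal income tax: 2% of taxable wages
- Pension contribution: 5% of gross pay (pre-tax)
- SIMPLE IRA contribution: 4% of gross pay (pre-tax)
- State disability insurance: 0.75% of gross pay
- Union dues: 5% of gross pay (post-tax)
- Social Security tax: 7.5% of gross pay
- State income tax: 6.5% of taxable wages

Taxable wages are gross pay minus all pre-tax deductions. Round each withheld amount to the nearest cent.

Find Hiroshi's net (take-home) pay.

$2,779.84

SIMPLE IRA contribution: $3,998.89 × 0.04 = $159.96
Pension contribution: $3,998.89 × 0.05 = $199.94
Pre-tax total = $159.96 + $199.94 = $359.90
Taxable wages = $3,998.89 − $359.90 = $3,638.99
Municipal income tax: $3,638.99 × 0.02 = $72.78
State income tax: $3,638.99 × 0.065 = $236.53
State disability insurance: $3,998.89 × 0.0075 = $29.99
Social Security tax: $3,998.89 × 0.075 = $299.92
State unemployment insurance (employee share): $3,998.89 × 0.005 = $19.99
Union dues: $3,998.89 × 0.05 = $199.94
Total deductions = $159.96 + $199.94 + $72.78 + $236.53 + $29.99 + $299.92 + $19.99 + $199.94 = $1,219.05
Net pay = $3,998.89 − $1,219.05 = $2,779.84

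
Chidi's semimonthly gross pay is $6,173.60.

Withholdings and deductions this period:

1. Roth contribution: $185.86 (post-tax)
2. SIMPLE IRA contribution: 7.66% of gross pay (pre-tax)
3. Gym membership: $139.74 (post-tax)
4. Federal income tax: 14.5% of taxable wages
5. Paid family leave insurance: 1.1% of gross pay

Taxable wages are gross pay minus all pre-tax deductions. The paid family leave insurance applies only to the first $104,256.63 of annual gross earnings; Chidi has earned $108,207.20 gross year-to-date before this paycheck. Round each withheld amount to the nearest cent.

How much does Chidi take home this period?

$4,548.50

SIMPLE IRA contribution: $6,173.60 × 0.0766 = $472.90
Taxable wages = $6,173.60 − $472.90 = $5,700.70
Federal income tax: $5,700.70 × 0.145 = $826.60
Paid family leave insurance: annual cap $104,256.63 already reached (YTD $108,207.20), so $0.00
Gym membership: $139.74
Roth contribution: $185.86
Total deductions = $472.90 + $826.60 + $0.00 + $139.74 + $185.86 = $1,625.10
Net pay = $6,173.60 − $1,625.10 = $4,548.50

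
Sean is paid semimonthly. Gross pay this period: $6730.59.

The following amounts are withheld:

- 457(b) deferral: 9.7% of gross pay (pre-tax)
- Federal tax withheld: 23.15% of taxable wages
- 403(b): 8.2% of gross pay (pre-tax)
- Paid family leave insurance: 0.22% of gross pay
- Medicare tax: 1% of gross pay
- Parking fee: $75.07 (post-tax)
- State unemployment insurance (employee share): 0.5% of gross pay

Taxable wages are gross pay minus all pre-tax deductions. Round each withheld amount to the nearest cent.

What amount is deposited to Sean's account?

457(b) deferral: $6730.59 × 0.097 = $652.87
403(b): $6730.59 × 0.082 = $551.91
Pre-tax total = $652.87 + $551.91 = $1204.78
Taxable wages = $6730.59 − $1204.78 = $5525.81
Federal tax withheld: $5525.81 × 0.2315 = $1279.23
Paid family leave insurance: $6730.59 × 0.0022 = $14.81
Medicare tax: $6730.59 × 0.01 = $67.31
State unemployment insurance (employee share): $6730.59 × 0.005 = $33.65
Parking fee: $75.07
Total deductions = $652.87 + $551.91 + $1279.23 + $14.81 + $67.31 + $33.65 + $75.07 = $2674.85
Net pay = $6730.59 − $2674.85 = $4055.74

$4055.74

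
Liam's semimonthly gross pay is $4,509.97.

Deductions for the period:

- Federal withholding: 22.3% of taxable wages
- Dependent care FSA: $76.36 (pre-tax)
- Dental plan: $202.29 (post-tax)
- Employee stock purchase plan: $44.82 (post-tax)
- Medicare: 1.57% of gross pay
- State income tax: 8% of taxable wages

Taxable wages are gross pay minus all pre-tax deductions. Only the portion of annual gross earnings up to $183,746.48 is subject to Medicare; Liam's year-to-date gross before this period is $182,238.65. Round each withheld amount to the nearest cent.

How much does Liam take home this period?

$2,819.44

Dependent care FSA: $76.36
Taxable wages = $4,509.97 − $76.36 = $4,433.61
State income tax: $4,433.61 × 0.08 = $354.69
Federal withholding: $4,433.61 × 0.223 = $988.70
Medicare: only $183,746.48 − $182,238.65 = $1,507.83 of this check is subject → $1,507.83 × 0.0157 = $23.67
Dental plan: $202.29
Employee stock purchase plan: $44.82
Total deductions = $76.36 + $354.69 + $988.70 + $23.67 + $202.29 + $44.82 = $1,690.53
Net pay = $4,509.97 − $1,690.53 = $2,819.44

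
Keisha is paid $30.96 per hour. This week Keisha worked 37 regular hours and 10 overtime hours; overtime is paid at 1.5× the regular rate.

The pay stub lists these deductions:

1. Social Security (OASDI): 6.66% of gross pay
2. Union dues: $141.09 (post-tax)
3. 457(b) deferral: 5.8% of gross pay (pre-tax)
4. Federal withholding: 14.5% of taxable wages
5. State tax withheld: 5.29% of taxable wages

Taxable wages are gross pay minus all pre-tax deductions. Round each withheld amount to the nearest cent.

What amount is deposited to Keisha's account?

Regular pay: 37 × $30.96 = $1,145.52
Overtime pay: 10 × $30.96 × 1.5 = $464.40
Gross pay = $1,145.52 + $464.40 = $1,609.92
457(b) deferral: $1,609.92 × 0.058 = $93.38
Taxable wages = $1,609.92 − $93.38 = $1,516.54
Federal withholding: $1,516.54 × 0.145 = $219.90
State tax withheld: $1,516.54 × 0.0529 = $80.22
Social Security (OASDI): $1,609.92 × 0.0666 = $107.22
Union dues: $141.09
Total deductions = $93.38 + $219.90 + $80.22 + $107.22 + $141.09 = $641.81
Net pay = $1,609.92 − $641.81 = $968.11

$968.11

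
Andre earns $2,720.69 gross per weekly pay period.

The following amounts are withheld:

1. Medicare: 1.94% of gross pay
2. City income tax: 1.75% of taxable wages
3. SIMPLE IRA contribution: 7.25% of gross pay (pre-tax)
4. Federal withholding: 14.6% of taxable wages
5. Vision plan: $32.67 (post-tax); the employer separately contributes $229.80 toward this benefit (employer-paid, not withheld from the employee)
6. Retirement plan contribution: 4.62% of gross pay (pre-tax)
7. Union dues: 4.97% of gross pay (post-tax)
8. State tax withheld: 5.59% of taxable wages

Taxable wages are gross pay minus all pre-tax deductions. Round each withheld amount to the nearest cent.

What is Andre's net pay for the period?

$1,651.01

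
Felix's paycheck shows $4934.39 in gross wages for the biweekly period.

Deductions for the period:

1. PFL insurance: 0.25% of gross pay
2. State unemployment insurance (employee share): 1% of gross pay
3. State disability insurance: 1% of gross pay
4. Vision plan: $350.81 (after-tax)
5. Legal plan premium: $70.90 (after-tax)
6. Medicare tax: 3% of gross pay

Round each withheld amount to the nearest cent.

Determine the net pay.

$4253.63

Medicare tax: $4934.39 × 0.03 = $148.03
PFL insurance: $4934.39 × 0.0025 = $12.34
State disability insurance: $4934.39 × 0.01 = $49.34
State unemployment insurance (employee share): $4934.39 × 0.01 = $49.34
Vision plan: $350.81
Legal plan premium: $70.90
Total deductions = $148.03 + $12.34 + $49.34 + $49.34 + $350.81 + $70.90 = $680.76
Net pay = $4934.39 − $680.76 = $4253.63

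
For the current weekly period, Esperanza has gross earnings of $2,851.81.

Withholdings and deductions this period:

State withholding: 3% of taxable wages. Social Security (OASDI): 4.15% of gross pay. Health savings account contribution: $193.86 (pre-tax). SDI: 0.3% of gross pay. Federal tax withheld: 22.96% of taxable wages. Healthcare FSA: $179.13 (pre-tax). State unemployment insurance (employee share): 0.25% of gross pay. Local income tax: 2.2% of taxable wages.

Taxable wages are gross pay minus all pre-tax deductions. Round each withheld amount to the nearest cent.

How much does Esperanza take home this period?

$1,646.75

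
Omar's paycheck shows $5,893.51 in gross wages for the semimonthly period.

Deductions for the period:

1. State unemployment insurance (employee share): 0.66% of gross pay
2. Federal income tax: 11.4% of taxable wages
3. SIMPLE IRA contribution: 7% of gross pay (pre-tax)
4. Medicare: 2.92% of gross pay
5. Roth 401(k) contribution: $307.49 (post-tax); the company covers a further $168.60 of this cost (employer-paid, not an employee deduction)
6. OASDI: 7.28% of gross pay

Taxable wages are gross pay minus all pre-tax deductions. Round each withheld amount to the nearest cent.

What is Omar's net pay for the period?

SIMPLE IRA contribution: $5,893.51 × 0.07 = $412.55
Taxable wages = $5,893.51 − $412.55 = $5,480.96
Federal income tax: $5,480.96 × 0.114 = $624.83
OASDI: $5,893.51 × 0.0728 = $429.05
State unemployment insurance (employee share): $5,893.51 × 0.0066 = $38.90
Medicare: $5,893.51 × 0.0292 = $172.09
Roth 401(k) contribution: $307.49
(Employer's $168.60 toward Roth 401(k) contribution is not withheld from the employee.)
Total deductions = $412.55 + $624.83 + $429.05 + $38.90 + $172.09 + $307.49 = $1,984.91
Net pay = $5,893.51 − $1,984.91 = $3,908.60

$3,908.60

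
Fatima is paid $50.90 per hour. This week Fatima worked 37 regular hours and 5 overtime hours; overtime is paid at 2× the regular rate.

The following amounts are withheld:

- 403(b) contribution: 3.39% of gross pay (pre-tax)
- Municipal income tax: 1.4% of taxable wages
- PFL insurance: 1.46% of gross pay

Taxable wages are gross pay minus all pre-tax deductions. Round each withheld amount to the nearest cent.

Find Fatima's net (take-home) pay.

Regular pay: 37 × $50.90 = $1,883.30
Overtime pay: 5 × $50.90 × 2 = $509.00
Gross pay = $1,883.30 + $509.00 = $2,392.30
403(b) contribution: $2,392.30 × 0.0339 = $81.10
Taxable wages = $2,392.30 − $81.10 = $2,311.20
Municipal income tax: $2,311.20 × 0.014 = $32.36
PFL insurance: $2,392.30 × 0.0146 = $34.93
Total deductions = $81.10 + $32.36 + $34.93 = $148.39
Net pay = $2,392.30 − $148.39 = $2,243.91

$2,243.91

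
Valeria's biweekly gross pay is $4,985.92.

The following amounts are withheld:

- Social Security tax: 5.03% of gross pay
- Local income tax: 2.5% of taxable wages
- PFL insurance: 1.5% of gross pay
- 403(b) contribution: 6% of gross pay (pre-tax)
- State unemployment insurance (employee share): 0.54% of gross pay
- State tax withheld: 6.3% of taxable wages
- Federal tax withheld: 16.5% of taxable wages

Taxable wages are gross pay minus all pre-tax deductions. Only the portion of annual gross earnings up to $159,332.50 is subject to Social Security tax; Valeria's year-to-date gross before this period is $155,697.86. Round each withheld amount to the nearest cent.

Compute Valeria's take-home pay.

$3,216.47

403(b) contribution: $4,985.92 × 0.06 = $299.16
Taxable wages = $4,985.92 − $299.16 = $4,686.76
Federal tax withheld: $4,686.76 × 0.165 = $773.32
State tax withheld: $4,686.76 × 0.063 = $295.27
Local income tax: $4,686.76 × 0.025 = $117.17
Social Security tax: only $159,332.50 − $155,697.86 = $3,634.64 of this check is subject → $3,634.64 × 0.0503 = $182.82
State unemployment insurance (employee share): $4,985.92 × 0.0054 = $26.92
PFL insurance: $4,985.92 × 0.015 = $74.79
Total deductions = $299.16 + $773.32 + $295.27 + $117.17 + $182.82 + $26.92 + $74.79 = $1,769.45
Net pay = $4,985.92 − $1,769.45 = $3,216.47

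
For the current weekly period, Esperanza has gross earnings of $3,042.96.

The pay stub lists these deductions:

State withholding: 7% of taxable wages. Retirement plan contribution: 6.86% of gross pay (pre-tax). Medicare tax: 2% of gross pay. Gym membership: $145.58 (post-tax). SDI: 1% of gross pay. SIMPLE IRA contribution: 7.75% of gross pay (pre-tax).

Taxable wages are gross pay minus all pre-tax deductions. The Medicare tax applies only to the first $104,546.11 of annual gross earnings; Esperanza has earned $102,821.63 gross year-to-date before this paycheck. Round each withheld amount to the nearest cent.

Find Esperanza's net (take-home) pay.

$2,205.99

Retirement plan contribution: $3,042.96 × 0.0686 = $208.75
SIMPLE IRA contribution: $3,042.96 × 0.0775 = $235.83
Pre-tax total = $208.75 + $235.83 = $444.58
Taxable wages = $3,042.96 − $444.58 = $2,598.38
State withholding: $2,598.38 × 0.07 = $181.89
Medicare tax: only $104,546.11 − $102,821.63 = $1,724.48 of this check is subject → $1,724.48 × 0.02 = $34.49
SDI: $3,042.96 × 0.01 = $30.43
Gym membership: $145.58
Total deductions = $208.75 + $235.83 + $181.89 + $34.49 + $30.43 + $145.58 = $836.97
Net pay = $3,042.96 − $836.97 = $2,205.99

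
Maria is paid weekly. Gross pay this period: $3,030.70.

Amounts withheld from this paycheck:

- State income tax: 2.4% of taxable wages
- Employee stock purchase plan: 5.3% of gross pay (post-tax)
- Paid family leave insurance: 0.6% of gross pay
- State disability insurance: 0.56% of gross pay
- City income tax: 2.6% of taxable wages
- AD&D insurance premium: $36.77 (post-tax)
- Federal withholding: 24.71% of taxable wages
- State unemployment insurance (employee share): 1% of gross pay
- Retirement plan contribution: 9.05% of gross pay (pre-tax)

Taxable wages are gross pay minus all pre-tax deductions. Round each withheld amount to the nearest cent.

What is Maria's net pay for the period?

Retirement plan contribution: $3,030.70 × 0.0905 = $274.28
Taxable wages = $3,030.70 − $274.28 = $2,756.42
City income tax: $2,756.42 × 0.026 = $71.67
State income tax: $2,756.42 × 0.024 = $66.15
Federal withholding: $2,756.42 × 0.2471 = $681.11
State disability insurance: $3,030.70 × 0.0056 = $16.97
Paid family leave insurance: $3,030.70 × 0.006 = $18.18
State unemployment insurance (employee share): $3,030.70 × 0.01 = $30.31
Employee stock purchase plan: $3,030.70 × 0.053 = $160.63
AD&D insurance premium: $36.77
Total deductions = $274.28 + $71.67 + $66.15 + $681.11 + $16.97 + $18.18 + $30.31 + $160.63 + $36.77 = $1,356.07
Net pay = $3,030.70 − $1,356.07 = $1,674.63

$1,674.63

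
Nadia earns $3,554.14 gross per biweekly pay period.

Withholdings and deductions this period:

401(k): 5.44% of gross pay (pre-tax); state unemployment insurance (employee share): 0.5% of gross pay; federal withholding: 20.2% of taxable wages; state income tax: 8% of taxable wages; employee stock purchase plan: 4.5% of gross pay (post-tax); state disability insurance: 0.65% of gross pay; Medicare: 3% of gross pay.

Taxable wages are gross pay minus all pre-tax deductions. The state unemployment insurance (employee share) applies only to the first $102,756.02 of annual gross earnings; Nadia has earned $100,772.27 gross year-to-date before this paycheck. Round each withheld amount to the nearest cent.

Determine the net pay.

$2,113.47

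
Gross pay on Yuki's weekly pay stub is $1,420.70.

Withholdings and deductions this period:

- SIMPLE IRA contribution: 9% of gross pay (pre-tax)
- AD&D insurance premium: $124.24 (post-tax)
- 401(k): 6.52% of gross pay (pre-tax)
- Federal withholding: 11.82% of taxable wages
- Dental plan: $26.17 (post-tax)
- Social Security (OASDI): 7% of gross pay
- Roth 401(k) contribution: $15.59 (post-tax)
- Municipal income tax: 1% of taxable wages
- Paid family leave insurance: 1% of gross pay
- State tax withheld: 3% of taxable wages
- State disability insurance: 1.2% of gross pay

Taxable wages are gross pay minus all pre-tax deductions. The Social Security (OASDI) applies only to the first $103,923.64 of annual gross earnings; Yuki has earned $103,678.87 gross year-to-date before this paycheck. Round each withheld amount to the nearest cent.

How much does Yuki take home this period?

$795.95

SIMPLE IRA contribution: $1,420.70 × 0.09 = $127.86
401(k): $1,420.70 × 0.0652 = $92.63
Pre-tax total = $127.86 + $92.63 = $220.49
Taxable wages = $1,420.70 − $220.49 = $1,200.21
State tax withheld: $1,200.21 × 0.03 = $36.01
Federal withholding: $1,200.21 × 0.1182 = $141.86
Municipal income tax: $1,200.21 × 0.01 = $12.00
Social Security (OASDI): only $103,923.64 − $103,678.87 = $244.77 of this check is subject → $244.77 × 0.07 = $17.13
State disability insurance: $1,420.70 × 0.012 = $17.05
Paid family leave insurance: $1,420.70 × 0.01 = $14.21
Dental plan: $26.17
Roth 401(k) contribution: $15.59
AD&D insurance premium: $124.24
Total deductions = $127.86 + $92.63 + $36.01 + $141.86 + $12.00 + $17.13 + $17.05 + $14.21 + $26.17 + $15.59 + $124.24 = $624.75
Net pay = $1,420.70 − $624.75 = $795.95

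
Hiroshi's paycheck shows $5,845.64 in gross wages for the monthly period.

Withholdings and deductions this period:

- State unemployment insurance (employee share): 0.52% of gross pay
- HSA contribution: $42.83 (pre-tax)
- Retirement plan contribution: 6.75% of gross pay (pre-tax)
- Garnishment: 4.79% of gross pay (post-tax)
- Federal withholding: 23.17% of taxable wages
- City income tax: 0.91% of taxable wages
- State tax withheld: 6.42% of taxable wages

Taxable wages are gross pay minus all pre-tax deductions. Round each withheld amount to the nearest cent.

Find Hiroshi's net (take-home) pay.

$3,448.31

Retirement plan contribution: $5,845.64 × 0.0675 = $394.58
HSA contribution: $42.83
Pre-tax total = $394.58 + $42.83 = $437.41
Taxable wages = $5,845.64 − $437.41 = $5,408.23
Federal withholding: $5,408.23 × 0.2317 = $1,253.09
City income tax: $5,408.23 × 0.0091 = $49.21
State tax withheld: $5,408.23 × 0.0642 = $347.21
State unemployment insurance (employee share): $5,845.64 × 0.0052 = $30.40
Garnishment: $5,845.64 × 0.0479 = $280.01
Total deductions = $394.58 + $42.83 + $1,253.09 + $49.21 + $347.21 + $30.40 + $280.01 = $2,397.33
Net pay = $5,845.64 − $2,397.33 = $3,448.31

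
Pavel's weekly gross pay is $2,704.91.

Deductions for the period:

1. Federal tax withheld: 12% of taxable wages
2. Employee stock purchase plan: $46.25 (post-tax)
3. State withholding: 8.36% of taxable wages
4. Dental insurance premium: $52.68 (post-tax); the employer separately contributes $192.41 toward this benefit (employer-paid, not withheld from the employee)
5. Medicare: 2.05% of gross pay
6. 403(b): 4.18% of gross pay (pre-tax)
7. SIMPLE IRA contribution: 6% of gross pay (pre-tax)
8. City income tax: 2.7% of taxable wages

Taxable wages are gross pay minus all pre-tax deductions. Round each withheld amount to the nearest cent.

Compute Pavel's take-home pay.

$1,714.91

403(b): $2,704.91 × 0.0418 = $113.07
SIMPLE IRA contribution: $2,704.91 × 0.06 = $162.29
Pre-tax total = $113.07 + $162.29 = $275.36
Taxable wages = $2,704.91 − $275.36 = $2,429.55
Federal tax withheld: $2,429.55 × 0.12 = $291.55
City income tax: $2,429.55 × 0.027 = $65.60
State withholding: $2,429.55 × 0.0836 = $203.11
Medicare: $2,704.91 × 0.0205 = $55.45
Dental insurance premium: $52.68
Employee stock purchase plan: $46.25
(Employer's $192.41 toward dental insurance premium is not withheld from the employee.)
Total deductions = $113.07 + $162.29 + $291.55 + $65.60 + $203.11 + $55.45 + $52.68 + $46.25 = $990.00
Net pay = $2,704.91 − $990.00 = $1,714.91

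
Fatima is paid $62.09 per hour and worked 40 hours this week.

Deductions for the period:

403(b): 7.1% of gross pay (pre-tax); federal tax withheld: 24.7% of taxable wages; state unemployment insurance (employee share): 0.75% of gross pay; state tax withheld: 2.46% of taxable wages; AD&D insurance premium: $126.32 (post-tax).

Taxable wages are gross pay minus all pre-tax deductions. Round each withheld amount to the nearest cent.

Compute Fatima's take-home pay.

$1,535.66

Gross pay: 40 × $62.09 = $2,483.60
403(b): $2,483.60 × 0.071 = $176.34
Taxable wages = $2,483.60 − $176.34 = $2,307.26
State tax withheld: $2,307.26 × 0.0246 = $56.76
Federal tax withheld: $2,307.26 × 0.247 = $569.89
State unemployment insurance (employee share): $2,483.60 × 0.0075 = $18.63
AD&D insurance premium: $126.32
Total deductions = $176.34 + $56.76 + $569.89 + $18.63 + $126.32 = $947.94
Net pay = $2,483.60 − $947.94 = $1,535.66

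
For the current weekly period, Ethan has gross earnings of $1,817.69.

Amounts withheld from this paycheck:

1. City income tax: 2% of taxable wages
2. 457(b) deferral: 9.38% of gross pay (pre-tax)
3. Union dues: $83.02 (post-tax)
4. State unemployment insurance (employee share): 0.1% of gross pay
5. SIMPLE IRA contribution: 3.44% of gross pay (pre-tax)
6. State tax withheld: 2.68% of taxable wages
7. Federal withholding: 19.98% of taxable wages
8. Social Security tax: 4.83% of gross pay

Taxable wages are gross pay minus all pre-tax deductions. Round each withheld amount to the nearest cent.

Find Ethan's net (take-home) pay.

457(b) deferral: $1,817.69 × 0.0938 = $170.50
SIMPLE IRA contribution: $1,817.69 × 0.0344 = $62.53
Pre-tax total = $170.50 + $62.53 = $233.03
Taxable wages = $1,817.69 − $233.03 = $1,584.66
Federal withholding: $1,584.66 × 0.1998 = $316.62
City income tax: $1,584.66 × 0.02 = $31.69
State tax withheld: $1,584.66 × 0.0268 = $42.47
State unemployment insurance (employee share): $1,817.69 × 0.001 = $1.82
Social Security tax: $1,817.69 × 0.0483 = $87.79
Union dues: $83.02
Total deductions = $170.50 + $62.53 + $316.62 + $31.69 + $42.47 + $1.82 + $87.79 + $83.02 = $796.44
Net pay = $1,817.69 − $796.44 = $1,021.25

$1,021.25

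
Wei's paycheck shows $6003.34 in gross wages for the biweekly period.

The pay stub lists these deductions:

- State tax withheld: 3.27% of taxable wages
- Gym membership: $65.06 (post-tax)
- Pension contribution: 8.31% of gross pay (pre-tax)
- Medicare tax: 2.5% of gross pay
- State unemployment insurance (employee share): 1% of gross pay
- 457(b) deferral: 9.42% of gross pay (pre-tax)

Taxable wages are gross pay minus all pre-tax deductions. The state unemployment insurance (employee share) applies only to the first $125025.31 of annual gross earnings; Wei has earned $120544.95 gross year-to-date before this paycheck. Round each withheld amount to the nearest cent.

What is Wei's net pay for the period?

$4517.51

Pension contribution: $6003.34 × 0.0831 = $498.88
457(b) deferral: $6003.34 × 0.0942 = $565.51
Pre-tax total = $498.88 + $565.51 = $1064.39
Taxable wages = $6003.34 − $1064.39 = $4938.95
State tax withheld: $4938.95 × 0.0327 = $161.50
Medicare tax: $6003.34 × 0.025 = $150.08
State unemployment insurance (employee share): only $125025.31 − $120544.95 = $4480.36 of this check is subject → $4480.36 × 0.01 = $44.80
Gym membership: $65.06
Total deductions = $498.88 + $565.51 + $161.50 + $150.08 + $44.80 + $65.06 = $1485.83
Net pay = $6003.34 − $1485.83 = $4517.51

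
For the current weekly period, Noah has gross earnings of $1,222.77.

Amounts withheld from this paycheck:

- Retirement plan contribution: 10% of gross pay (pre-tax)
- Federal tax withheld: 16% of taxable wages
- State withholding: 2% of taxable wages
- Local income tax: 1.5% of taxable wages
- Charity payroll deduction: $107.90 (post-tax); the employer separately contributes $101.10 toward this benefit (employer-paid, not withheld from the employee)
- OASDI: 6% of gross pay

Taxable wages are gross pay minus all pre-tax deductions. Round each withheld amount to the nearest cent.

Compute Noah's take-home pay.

$704.62

Retirement plan contribution: $1,222.77 × 0.1 = $122.28
Taxable wages = $1,222.77 − $122.28 = $1,100.49
Federal tax withheld: $1,100.49 × 0.16 = $176.08
Local income tax: $1,100.49 × 0.015 = $16.51
State withholding: $1,100.49 × 0.02 = $22.01
OASDI: $1,222.77 × 0.06 = $73.37
Charity payroll deduction: $107.90
(Employer's $101.10 toward charity payroll deduction is not withheld from the employee.)
Total deductions = $122.28 + $176.08 + $16.51 + $22.01 + $73.37 + $107.90 = $518.15
Net pay = $1,222.77 − $518.15 = $704.62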